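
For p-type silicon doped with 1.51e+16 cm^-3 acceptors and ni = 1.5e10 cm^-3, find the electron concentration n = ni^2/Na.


Step 1: Majority hole concentration p ≈ Na = 1.51e+16 cm^-3
Step 2: n = ni^2 / Na = (1.5e10)^2 / 1.51e+16
Step 3: n = 1.49e+04 cm^-3

1.49e+04


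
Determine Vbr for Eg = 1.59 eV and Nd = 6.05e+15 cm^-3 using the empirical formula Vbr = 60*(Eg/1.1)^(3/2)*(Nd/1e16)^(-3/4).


Step 1: Eg/1.1 = 1.59/1.1 = 1.445455
Step 2: (Eg/1.1)^1.5 = 1.445455^1.5 = 1.737828
Step 3: (Nd/1e16)^(-0.75) = (0.605)^(-0.75) = 1.457751
Step 4: Vbr = 60 * 1.737828 * 1.457751 = 152.0 V

152.0


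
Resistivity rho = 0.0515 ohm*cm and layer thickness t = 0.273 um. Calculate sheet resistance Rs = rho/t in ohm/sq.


Step 1: Convert thickness to cm: t = 0.273 um = 2.7300e-05 cm
Step 2: Rs = rho / t = 0.0515 / 2.7300e-05
Step 3: Rs = 1886.4 ohm/sq

1886.4


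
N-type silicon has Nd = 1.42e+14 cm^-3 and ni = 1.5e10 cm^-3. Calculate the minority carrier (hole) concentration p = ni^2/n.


Step 1: Since Nd >> ni, n ≈ Nd = 1.42e+14 cm^-3
Step 2: p = ni^2 / n = (1.5e10)^2 / 1.42e+14
Step 3: p = 2.25e20 / 1.42e+14 = 1.58e+06 cm^-3

1.58e+06


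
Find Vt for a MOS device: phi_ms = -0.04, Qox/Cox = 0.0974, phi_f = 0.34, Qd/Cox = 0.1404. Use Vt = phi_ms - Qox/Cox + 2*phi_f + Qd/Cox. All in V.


Step 1: Vt = phi_ms - Qox/Cox + 2*phi_f + Qd/Cox
Step 2: Vt = -0.04 - 0.0974 + 2*0.34 + 0.1404
Step 3: Vt = -0.04 - 0.0974 + 0.68 + 0.1404
Step 4: Vt = 0.683 V

0.683


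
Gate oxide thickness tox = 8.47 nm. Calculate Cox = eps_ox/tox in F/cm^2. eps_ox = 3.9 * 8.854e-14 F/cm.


Step 1: eps_ox = 3.9 * 8.854e-14 = 3.45306e-13 F/cm
Step 2: tox in cm = 8.47 nm * 1e-7 = 8.4700e-07 cm
Step 3: Cox = 3.45306e-13 / 8.4700e-07 = 4.08e-07 F/cm^2

4.08e-07


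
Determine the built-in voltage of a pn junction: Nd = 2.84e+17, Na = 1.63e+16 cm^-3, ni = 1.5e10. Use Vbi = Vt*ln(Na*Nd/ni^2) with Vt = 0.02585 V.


Step 1: Compute Na*Nd/ni^2 = 1.63e+16 * 2.84e+17 / (1.5e10)^2 = 2.0574e+13
Step 2: ln(2.0574e+13) = 30.6550
Step 3: Vbi = 0.02585 * 30.6550 = 0.792 V

0.792


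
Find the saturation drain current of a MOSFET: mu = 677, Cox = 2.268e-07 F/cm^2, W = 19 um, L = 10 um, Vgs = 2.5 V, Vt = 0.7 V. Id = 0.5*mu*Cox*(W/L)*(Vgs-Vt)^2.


Step 1: Overdrive voltage Vov = Vgs - Vt = 2.5 - 0.7 = 1.8 V
Step 2: W/L = 19/10 = 1.9
Step 3: Id = 0.5 * 677 * 2.268e-07 * 1.9 * 1.8^2
Step 4: Id = 4.73e-04 A

4.73e-04


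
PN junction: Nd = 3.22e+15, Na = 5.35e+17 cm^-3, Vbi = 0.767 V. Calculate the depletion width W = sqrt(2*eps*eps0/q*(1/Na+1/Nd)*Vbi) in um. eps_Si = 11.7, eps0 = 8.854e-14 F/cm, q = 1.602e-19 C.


Step 1: 1/Na + 1/Nd = 1/5.35e+17 + 1/3.22e+15 = 3.12428e-16
Step 2: 2*eps*eps0/q = 2*11.7*8.854e-14/1.602e-19 = 1.293281e+07
Step 3: W^2 = 1.293281e+07 * 3.12428e-16 * 0.767 = 3.09912e-09
Step 4: W = sqrt(3.09912e-09) = 5.567e-05 cm = 0.5567 um

0.5567


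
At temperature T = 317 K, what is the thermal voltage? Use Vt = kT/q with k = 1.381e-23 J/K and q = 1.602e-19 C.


Step 1: kT = 1.381e-23 * 317 = 4.37777e-21 J
Step 2: Vt = kT/q = 4.37777e-21 / 1.602e-19
Step 3: Vt = 0.02733 V

0.02733


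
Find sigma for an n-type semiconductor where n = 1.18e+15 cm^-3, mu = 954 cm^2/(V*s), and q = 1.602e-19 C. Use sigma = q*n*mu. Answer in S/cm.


Step 1: sigma = q * n * mu
Step 2: sigma = 1.602e-19 * 1.18e+15 * 954
Step 3: sigma = 1.803e-01 S/cm

1.803e-01


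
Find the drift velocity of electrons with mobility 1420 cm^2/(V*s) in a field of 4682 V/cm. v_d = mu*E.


Step 1: v_d = mu * E
Step 2: v_d = 1420 * 4682 = 6648440
Step 3: v_d = 6.65e+06 cm/s

6.65e+06


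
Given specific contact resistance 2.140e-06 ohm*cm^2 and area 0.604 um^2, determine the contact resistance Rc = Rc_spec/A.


Step 1: Convert area to cm^2: 0.604 um^2 = 6.0400e-09 cm^2
Step 2: Rc = Rc_spec / A = 2.140e-06 / 6.0400e-09
Step 3: Rc = 3.54e+02 ohms

3.54e+02


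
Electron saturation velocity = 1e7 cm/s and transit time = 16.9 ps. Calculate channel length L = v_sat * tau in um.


Step 1: tau in seconds = 16.9 ps * 1e-12 = 1.6900e-11 s
Step 2: L = v_sat * tau = 1e7 * 1.6900e-11 = 1.6900e-04 cm
Step 3: L in um = 1.6900e-04 * 1e4 = 1.69 um

1.69


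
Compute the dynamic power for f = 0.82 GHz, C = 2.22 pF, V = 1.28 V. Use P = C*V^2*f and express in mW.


Step 1: V^2 = 1.28^2 = 1.6384 V^2
Step 2: P = C*V^2*f = 2.22e-12 F * 1.6384 * 0.82e9 Hz
Step 3: P = 2.98254336e-03 W
Step 4: P = 2.983 mW

2.983


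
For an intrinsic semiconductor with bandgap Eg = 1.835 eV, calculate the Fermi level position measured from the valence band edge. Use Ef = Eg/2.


Step 1: For an intrinsic semiconductor, the Fermi level sits at midgap.
Step 2: Ef = Eg / 2 = 1.835 / 2 = 0.9175 eV

0.9175


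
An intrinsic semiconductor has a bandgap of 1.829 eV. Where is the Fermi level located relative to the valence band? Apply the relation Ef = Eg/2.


Step 1: For an intrinsic semiconductor, the Fermi level sits at midgap.
Step 2: Ef = Eg / 2 = 1.829 / 2 = 0.9145 eV

0.9145


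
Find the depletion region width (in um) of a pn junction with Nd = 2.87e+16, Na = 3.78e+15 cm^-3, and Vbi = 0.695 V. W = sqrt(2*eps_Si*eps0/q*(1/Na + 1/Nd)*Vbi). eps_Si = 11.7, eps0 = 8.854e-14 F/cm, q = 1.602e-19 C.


Step 1: 1/Na + 1/Nd = 1/3.78e+15 + 1/2.87e+16 = 2.99393e-16
Step 2: 2*eps*eps0/q = 2*11.7*8.854e-14/1.602e-19 = 1.293281e+07
Step 3: W^2 = 1.293281e+07 * 2.99393e-16 * 0.695 = 2.69103e-09
Step 4: W = sqrt(2.69103e-09) = 5.188e-05 cm = 0.5188 um

0.5188


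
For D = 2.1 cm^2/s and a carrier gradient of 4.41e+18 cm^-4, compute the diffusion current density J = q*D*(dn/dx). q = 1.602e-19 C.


Step 1: J = q * D * (dn/dx)
Step 2: J = 1.602e-19 * 2.1 * 4.41e+18
Step 3: J = 1.48e+00 A/cm^2

1.48e+00


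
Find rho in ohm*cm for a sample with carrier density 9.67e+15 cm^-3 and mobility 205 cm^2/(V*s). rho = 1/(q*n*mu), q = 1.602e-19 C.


Step 1: sigma = q * n * mu = 1.602e-19 * 9.67e+15 * 205 = 3.17572e-01 S/cm
Step 2: rho = 1 / sigma = 1 / 3.17572e-01 = 3.149 ohm*cm

3.149


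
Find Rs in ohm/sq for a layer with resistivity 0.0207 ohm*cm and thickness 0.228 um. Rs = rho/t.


Step 1: Convert thickness to cm: t = 0.228 um = 2.2800e-05 cm
Step 2: Rs = rho / t = 0.0207 / 2.2800e-05
Step 3: Rs = 907.9 ohm/sq

907.9


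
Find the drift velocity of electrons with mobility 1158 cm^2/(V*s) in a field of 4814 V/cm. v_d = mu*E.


Step 1: v_d = mu * E
Step 2: v_d = 1158 * 4814 = 5574612
Step 3: v_d = 5.57e+06 cm/s

5.57e+06


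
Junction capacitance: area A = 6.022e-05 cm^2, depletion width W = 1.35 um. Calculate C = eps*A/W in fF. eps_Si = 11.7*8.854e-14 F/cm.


Step 1: eps_Si = 11.7 * 8.854e-14 = 1.035918e-12 F/cm
Step 2: W in cm = 1.35 * 1e-4 = 1.35e-04 cm
Step 3: C = 1.035918e-12 * 6.022e-05 / 1.35e-04 = 4.620962e-13 F
Step 4: C = 462.1 fF

462.1


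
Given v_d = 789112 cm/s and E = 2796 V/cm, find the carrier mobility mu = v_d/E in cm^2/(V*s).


Step 1: mu = v_d / E
Step 2: mu = 789112 / 2796
Step 3: mu = 282.23 cm^2/(V*s)

282.23


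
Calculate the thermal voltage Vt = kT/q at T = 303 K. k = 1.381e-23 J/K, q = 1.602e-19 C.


Step 1: kT = 1.381e-23 * 303 = 4.18443e-21 J
Step 2: Vt = kT/q = 4.18443e-21 / 1.602e-19
Step 3: Vt = 0.02612 V

0.02612


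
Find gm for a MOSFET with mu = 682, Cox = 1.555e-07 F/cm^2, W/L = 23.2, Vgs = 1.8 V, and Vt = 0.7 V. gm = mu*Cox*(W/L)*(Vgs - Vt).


Step 1: Vov = Vgs - Vt = 1.8 - 0.7 = 1.1 V
Step 2: gm = mu * Cox * (W/L) * Vov
Step 3: gm = 682 * 1.555e-07 * 23.2 * 1.1 = 2.71e-03 S

2.71e-03


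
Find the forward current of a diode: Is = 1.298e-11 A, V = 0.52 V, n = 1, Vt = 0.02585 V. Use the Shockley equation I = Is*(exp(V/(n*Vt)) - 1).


Step 1: V/(n*Vt) = 0.52/(1*0.02585) = 20.1161
Step 2: exp(20.1161) = 5.4489e+08
Step 3: I = 1.298e-11 * (5.4489e+08 - 1) = 7.07e-03 A

7.07e-03


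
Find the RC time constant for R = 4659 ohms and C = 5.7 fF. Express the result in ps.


Step 1: tau = R * C
Step 2: tau = 4659 * 5.7 fF = 4659 * 5.7e-15 F
Step 3: tau = 2.65563e-11 s = 26.5563 ps

26.5563


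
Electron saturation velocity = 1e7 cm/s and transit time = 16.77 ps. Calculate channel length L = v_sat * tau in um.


Step 1: tau in seconds = 16.77 ps * 1e-12 = 1.6770e-11 s
Step 2: L = v_sat * tau = 1e7 * 1.6770e-11 = 1.6770e-04 cm
Step 3: L in um = 1.6770e-04 * 1e4 = 1.677 um

1.677


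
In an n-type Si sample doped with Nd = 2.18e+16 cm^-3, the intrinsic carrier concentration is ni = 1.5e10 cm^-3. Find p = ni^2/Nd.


Step 1: Since Nd >> ni, n ≈ Nd = 2.18e+16 cm^-3
Step 2: p = ni^2 / n = (1.5e10)^2 / 2.18e+16
Step 3: p = 2.25e20 / 2.18e+16 = 1.03e+04 cm^-3

1.03e+04


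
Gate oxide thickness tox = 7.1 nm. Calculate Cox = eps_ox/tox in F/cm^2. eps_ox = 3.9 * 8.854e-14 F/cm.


Step 1: eps_ox = 3.9 * 8.854e-14 = 3.45306e-13 F/cm
Step 2: tox in cm = 7.1 nm * 1e-7 = 7.1000e-07 cm
Step 3: Cox = 3.45306e-13 / 7.1000e-07 = 4.86e-07 F/cm^2

4.86e-07


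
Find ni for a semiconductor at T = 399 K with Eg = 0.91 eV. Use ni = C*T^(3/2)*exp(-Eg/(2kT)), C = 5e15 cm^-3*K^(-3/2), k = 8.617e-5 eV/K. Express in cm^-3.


Step 1: Compute kT = 8.617e-5 * 399 = 0.03438183 eV
Step 2: Exponent = -Eg/(2kT) = -0.91/(2*0.03438183) = -13.23373
Step 3: T^(3/2) = 399^1.5 = 7970.02
Step 4: ni = 5e15 * 7970.02 * exp(-13.23373) = 7.13e+13 cm^-3

7.13e+13


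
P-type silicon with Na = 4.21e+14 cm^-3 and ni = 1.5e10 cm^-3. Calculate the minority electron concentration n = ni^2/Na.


Step 1: Majority hole concentration p ≈ Na = 4.21e+14 cm^-3
Step 2: n = ni^2 / Na = (1.5e10)^2 / 4.21e+14
Step 3: n = 5.34e+05 cm^-3

5.34e+05


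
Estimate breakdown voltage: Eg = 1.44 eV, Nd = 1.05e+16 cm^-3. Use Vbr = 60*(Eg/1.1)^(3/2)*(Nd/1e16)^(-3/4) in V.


Step 1: Eg/1.1 = 1.44/1.1 = 1.309091
Step 2: (Eg/1.1)^1.5 = 1.309091^1.5 = 1.497803
Step 3: (Nd/1e16)^(-0.75) = (1.05)^(-0.75) = 0.964069
Step 4: Vbr = 60 * 1.497803 * 0.964069 = 86.6 V

86.6


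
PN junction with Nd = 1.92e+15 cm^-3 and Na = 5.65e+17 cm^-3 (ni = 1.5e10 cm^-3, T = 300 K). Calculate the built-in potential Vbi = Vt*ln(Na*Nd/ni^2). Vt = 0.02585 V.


Step 1: Compute Na*Nd/ni^2 = 5.65e+17 * 1.92e+15 / (1.5e10)^2 = 4.8213e+12
Step 2: ln(4.8213e+12) = 29.2041
Step 3: Vbi = 0.02585 * 29.2041 = 0.755 V

0.755


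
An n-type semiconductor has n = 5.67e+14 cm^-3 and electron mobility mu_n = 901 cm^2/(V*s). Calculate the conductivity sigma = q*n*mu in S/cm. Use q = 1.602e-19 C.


Step 1: sigma = q * n * mu
Step 2: sigma = 1.602e-19 * 5.67e+14 * 901
Step 3: sigma = 8.184e-02 S/cm

8.184e-02


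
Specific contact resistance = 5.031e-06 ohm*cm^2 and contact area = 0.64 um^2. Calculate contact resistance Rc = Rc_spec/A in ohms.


Step 1: Convert area to cm^2: 0.64 um^2 = 6.4000e-09 cm^2
Step 2: Rc = Rc_spec / A = 5.031e-06 / 6.4000e-09
Step 3: Rc = 7.86e+02 ohms

7.86e+02


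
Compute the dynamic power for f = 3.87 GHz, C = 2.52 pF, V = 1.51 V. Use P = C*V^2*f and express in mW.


Step 1: V^2 = 1.51^2 = 2.2801 V^2
Step 2: P = C*V^2*f = 2.52e-12 F * 2.2801 * 3.87e9 Hz
Step 3: P = 2.223644724e-02 W
Step 4: P = 22.236 mW

22.236


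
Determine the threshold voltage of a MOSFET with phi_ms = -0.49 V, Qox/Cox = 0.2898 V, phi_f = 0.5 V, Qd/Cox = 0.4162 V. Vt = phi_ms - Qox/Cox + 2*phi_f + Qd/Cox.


Step 1: Vt = phi_ms - Qox/Cox + 2*phi_f + Qd/Cox
Step 2: Vt = -0.49 - 0.2898 + 2*0.5 + 0.4162
Step 3: Vt = -0.49 - 0.2898 + 1.0 + 0.4162
Step 4: Vt = 0.6364 V

0.6364


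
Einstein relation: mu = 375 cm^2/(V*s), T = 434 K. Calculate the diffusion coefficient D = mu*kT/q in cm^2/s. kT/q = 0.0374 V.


Step 1: D = mu * (kT/q)
Step 2: D = 375 * 0.0374
Step 3: D = 14.03 cm^2/s

14.03


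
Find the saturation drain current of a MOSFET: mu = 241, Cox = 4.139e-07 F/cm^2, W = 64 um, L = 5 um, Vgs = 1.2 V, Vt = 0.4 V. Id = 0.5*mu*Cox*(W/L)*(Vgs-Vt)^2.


Step 1: Overdrive voltage Vov = Vgs - Vt = 1.2 - 0.4 = 0.8 V
Step 2: W/L = 64/5 = 12.8
Step 3: Id = 0.5 * 241 * 4.139e-07 * 12.8 * 0.8^2
Step 4: Id = 4.09e-04 A

4.09e-04


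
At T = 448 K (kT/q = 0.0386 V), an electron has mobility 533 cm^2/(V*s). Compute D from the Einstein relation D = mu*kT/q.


Step 1: D = mu * (kT/q)
Step 2: D = 533 * 0.0386
Step 3: D = 20.57 cm^2/s

20.57


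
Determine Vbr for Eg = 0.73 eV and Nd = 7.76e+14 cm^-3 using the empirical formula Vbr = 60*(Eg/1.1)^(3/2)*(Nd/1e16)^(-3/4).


Step 1: Eg/1.1 = 0.73/1.1 = 0.663636
Step 2: (Eg/1.1)^1.5 = 0.663636^1.5 = 0.540623
Step 3: (Nd/1e16)^(-0.75) = (0.0776)^(-0.75) = 6.801484
Step 4: Vbr = 60 * 0.540623 * 6.801484 = 220.6 V

220.6


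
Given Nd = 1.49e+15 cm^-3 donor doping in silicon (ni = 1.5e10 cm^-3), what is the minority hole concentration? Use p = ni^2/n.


Step 1: Since Nd >> ni, n ≈ Nd = 1.49e+15 cm^-3
Step 2: p = ni^2 / n = (1.5e10)^2 / 1.49e+15
Step 3: p = 2.25e20 / 1.49e+15 = 1.51e+05 cm^-3

1.51e+05


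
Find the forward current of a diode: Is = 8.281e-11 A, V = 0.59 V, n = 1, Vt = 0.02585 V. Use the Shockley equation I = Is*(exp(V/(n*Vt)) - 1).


Step 1: V/(n*Vt) = 0.59/(1*0.02585) = 22.8240
Step 2: exp(22.8240) = 8.1722e+09
Step 3: I = 8.281e-11 * (8.1722e+09 - 1) = 6.77e-01 A

6.77e-01


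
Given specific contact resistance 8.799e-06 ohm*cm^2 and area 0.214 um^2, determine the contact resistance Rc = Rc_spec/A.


Step 1: Convert area to cm^2: 0.214 um^2 = 2.1400e-09 cm^2
Step 2: Rc = Rc_spec / A = 8.799e-06 / 2.1400e-09
Step 3: Rc = 4.11e+03 ohms

4.11e+03


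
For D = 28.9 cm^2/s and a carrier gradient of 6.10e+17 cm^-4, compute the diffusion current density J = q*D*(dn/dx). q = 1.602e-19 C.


Step 1: J = q * D * (dn/dx)
Step 2: J = 1.602e-19 * 28.9 * 6.10e+17
Step 3: J = 2.82e+00 A/cm^2

2.82e+00


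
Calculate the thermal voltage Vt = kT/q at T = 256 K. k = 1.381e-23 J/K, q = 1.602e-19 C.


Step 1: kT = 1.381e-23 * 256 = 3.53536e-21 J
Step 2: Vt = kT/q = 3.53536e-21 / 1.602e-19
Step 3: Vt = 0.02207 V

0.02207


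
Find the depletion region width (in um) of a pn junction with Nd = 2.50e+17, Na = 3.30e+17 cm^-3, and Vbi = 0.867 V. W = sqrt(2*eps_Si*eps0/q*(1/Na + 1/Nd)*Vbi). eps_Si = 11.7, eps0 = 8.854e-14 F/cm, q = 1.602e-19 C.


Step 1: 1/Na + 1/Nd = 1/3.30e+17 + 1/2.50e+17 = 7.03030e-18
Step 2: 2*eps*eps0/q = 2*11.7*8.854e-14/1.602e-19 = 1.293281e+07
Step 3: W^2 = 1.293281e+07 * 7.03030e-18 * 0.867 = 7.88290e-11
Step 4: W = sqrt(7.88290e-11) = 8.879e-06 cm = 0.08879 um

0.08879


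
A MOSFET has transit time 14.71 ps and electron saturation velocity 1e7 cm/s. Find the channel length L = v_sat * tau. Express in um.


Step 1: tau in seconds = 14.71 ps * 1e-12 = 1.4710e-11 s
Step 2: L = v_sat * tau = 1e7 * 1.4710e-11 = 1.4710e-04 cm
Step 3: L in um = 1.4710e-04 * 1e4 = 1.471 um

1.471


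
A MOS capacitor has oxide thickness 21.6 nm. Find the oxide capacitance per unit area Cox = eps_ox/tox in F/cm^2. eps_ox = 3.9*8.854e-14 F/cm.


Step 1: eps_ox = 3.9 * 8.854e-14 = 3.45306e-13 F/cm
Step 2: tox in cm = 21.6 nm * 1e-7 = 2.1600e-06 cm
Step 3: Cox = 3.45306e-13 / 2.1600e-06 = 1.60e-07 F/cm^2

1.60e-07


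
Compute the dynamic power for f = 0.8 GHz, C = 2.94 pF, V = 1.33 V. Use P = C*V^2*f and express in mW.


Step 1: V^2 = 1.33^2 = 1.7689 V^2
Step 2: P = C*V^2*f = 2.94e-12 F * 1.7689 * 0.8e9 Hz
Step 3: P = 4.1604528e-03 W
Step 4: P = 4.16 mW

4.16


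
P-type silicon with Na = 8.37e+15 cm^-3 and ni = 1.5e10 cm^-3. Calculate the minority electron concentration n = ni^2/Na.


Step 1: Majority hole concentration p ≈ Na = 8.37e+15 cm^-3
Step 2: n = ni^2 / Na = (1.5e10)^2 / 8.37e+15
Step 3: n = 2.69e+04 cm^-3

2.69e+04


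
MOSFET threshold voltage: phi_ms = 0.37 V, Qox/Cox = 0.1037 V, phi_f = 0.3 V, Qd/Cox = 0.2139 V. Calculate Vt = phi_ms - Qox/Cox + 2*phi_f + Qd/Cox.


Step 1: Vt = phi_ms - Qox/Cox + 2*phi_f + Qd/Cox
Step 2: Vt = 0.37 - 0.1037 + 2*0.3 + 0.2139
Step 3: Vt = 0.37 - 0.1037 + 0.6 + 0.2139
Step 4: Vt = 1.0802 V

1.0802


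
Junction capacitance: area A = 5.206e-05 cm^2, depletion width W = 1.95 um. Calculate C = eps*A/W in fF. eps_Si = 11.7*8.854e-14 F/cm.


Step 1: eps_Si = 11.7 * 8.854e-14 = 1.035918e-12 F/cm
Step 2: W in cm = 1.95 * 1e-4 = 1.95e-04 cm
Step 3: C = 1.035918e-12 * 5.206e-05 / 1.95e-04 = 2.765635e-13 F
Step 4: C = 276.56 fF

276.56


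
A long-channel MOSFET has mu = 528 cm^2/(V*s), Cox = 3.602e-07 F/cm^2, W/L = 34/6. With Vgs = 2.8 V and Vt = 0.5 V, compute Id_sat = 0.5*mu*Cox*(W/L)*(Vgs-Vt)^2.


Step 1: Overdrive voltage Vov = Vgs - Vt = 2.8 - 0.5 = 2.3 V
Step 2: W/L = 34/6 = 5.66667
Step 3: Id = 0.5 * 528 * 3.602e-07 * 5.66667 * 2.3^2
Step 4: Id = 2.85e-03 A

2.85e-03


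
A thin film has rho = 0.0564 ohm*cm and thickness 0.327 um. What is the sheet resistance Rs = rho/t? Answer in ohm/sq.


Step 1: Convert thickness to cm: t = 0.327 um = 3.2700e-05 cm
Step 2: Rs = rho / t = 0.0564 / 3.2700e-05
Step 3: Rs = 1724.8 ohm/sq

1724.8


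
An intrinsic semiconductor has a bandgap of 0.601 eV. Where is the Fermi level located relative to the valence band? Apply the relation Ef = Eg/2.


Step 1: For an intrinsic semiconductor, the Fermi level sits at midgap.
Step 2: Ef = Eg / 2 = 0.601 / 2 = 0.3005 eV

0.3005


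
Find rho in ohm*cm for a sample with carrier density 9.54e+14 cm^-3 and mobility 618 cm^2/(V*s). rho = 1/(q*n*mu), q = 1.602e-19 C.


Step 1: sigma = q * n * mu = 1.602e-19 * 9.54e+14 * 618 = 9.44494e-02 S/cm
Step 2: rho = 1 / sigma = 1 / 9.44494e-02 = 10.59 ohm*cm

10.59


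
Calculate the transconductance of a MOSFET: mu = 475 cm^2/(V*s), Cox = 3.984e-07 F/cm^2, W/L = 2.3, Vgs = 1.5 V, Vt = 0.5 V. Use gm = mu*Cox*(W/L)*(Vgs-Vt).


Step 1: Vov = Vgs - Vt = 1.5 - 0.5 = 1.0 V
Step 2: gm = mu * Cox * (W/L) * Vov
Step 3: gm = 475 * 3.984e-07 * 2.3 * 1.0 = 4.35e-04 S

4.35e-04


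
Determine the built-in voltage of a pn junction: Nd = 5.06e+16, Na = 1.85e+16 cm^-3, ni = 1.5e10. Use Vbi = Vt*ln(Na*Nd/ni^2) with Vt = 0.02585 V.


Step 1: Compute Na*Nd/ni^2 = 1.85e+16 * 5.06e+16 / (1.5e10)^2 = 4.1604e+12
Step 2: ln(4.1604e+12) = 29.0566
Step 3: Vbi = 0.02585 * 29.0566 = 0.751 V

0.751


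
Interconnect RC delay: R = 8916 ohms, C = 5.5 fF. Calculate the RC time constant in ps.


Step 1: tau = R * C
Step 2: tau = 8916 * 5.5 fF = 8916 * 5.5e-15 F
Step 3: tau = 4.9038e-11 s = 49.038 ps

49.038


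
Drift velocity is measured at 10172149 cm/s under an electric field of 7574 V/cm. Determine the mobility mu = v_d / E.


Step 1: mu = v_d / E
Step 2: mu = 10172149 / 7574
Step 3: mu = 1343.04 cm^2/(V*s)

1343.04


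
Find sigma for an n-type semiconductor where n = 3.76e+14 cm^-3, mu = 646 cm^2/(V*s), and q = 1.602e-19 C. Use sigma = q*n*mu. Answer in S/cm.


Step 1: sigma = q * n * mu
Step 2: sigma = 1.602e-19 * 3.76e+14 * 646
Step 3: sigma = 3.891e-02 S/cm

3.891e-02


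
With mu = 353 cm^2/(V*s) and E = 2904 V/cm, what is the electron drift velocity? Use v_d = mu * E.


Step 1: v_d = mu * E
Step 2: v_d = 353 * 2904 = 1025112
Step 3: v_d = 1.03e+06 cm/s

1.03e+06


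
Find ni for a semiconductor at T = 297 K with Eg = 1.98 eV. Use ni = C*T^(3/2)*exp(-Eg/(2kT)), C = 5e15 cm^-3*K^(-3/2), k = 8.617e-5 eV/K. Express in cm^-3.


Step 1: Compute kT = 8.617e-5 * 297 = 0.02559249 eV
Step 2: Exponent = -Eg/(2kT) = -1.98/(2*0.02559249) = -38.68322
Step 3: T^(3/2) = 297^1.5 = 5118.41
Step 4: ni = 5e15 * 5118.41 * exp(-38.68322) = 4.06e+02 cm^-3

4.06e+02


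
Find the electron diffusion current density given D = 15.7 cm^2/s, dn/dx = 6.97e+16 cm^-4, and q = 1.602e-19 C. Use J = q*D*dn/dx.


Step 1: J = q * D * (dn/dx)
Step 2: J = 1.602e-19 * 15.7 * 6.97e+16
Step 3: J = 1.75e-01 A/cm^2

1.75e-01


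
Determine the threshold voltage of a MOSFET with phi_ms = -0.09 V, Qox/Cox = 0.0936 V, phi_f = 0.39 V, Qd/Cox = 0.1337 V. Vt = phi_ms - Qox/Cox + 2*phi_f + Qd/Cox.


Step 1: Vt = phi_ms - Qox/Cox + 2*phi_f + Qd/Cox
Step 2: Vt = -0.09 - 0.0936 + 2*0.39 + 0.1337
Step 3: Vt = -0.09 - 0.0936 + 0.78 + 0.1337
Step 4: Vt = 0.7301 V

0.7301


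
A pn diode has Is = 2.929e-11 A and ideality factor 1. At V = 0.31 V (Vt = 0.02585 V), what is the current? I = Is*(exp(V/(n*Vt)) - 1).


Step 1: V/(n*Vt) = 0.31/(1*0.02585) = 11.9923
Step 2: exp(11.9923) = 1.6151e+05
Step 3: I = 2.929e-11 * (1.6151e+05 - 1) = 4.73e-06 A

4.73e-06


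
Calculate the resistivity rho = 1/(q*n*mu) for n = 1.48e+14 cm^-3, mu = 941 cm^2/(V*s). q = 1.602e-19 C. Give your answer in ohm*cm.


Step 1: sigma = q * n * mu = 1.602e-19 * 1.48e+14 * 941 = 2.23107e-02 S/cm
Step 2: rho = 1 / sigma = 1 / 2.23107e-02 = 44.82 ohm*cm

44.82


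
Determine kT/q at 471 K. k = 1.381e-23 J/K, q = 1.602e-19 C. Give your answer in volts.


Step 1: kT = 1.381e-23 * 471 = 6.50451e-21 J
Step 2: Vt = kT/q = 6.50451e-21 / 1.602e-19
Step 3: Vt = 0.0406 V

0.0406


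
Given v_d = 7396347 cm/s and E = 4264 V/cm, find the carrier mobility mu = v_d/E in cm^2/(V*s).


Step 1: mu = v_d / E
Step 2: mu = 7396347 / 4264
Step 3: mu = 1734.6 cm^2/(V*s)

1734.6


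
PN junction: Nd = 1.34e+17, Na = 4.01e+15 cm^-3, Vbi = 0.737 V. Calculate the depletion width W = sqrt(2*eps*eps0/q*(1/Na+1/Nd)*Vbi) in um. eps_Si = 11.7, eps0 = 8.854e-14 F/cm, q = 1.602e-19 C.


Step 1: 1/Na + 1/Nd = 1/4.01e+15 + 1/1.34e+17 = 2.56839e-16
Step 2: 2*eps*eps0/q = 2*11.7*8.854e-14/1.602e-19 = 1.293281e+07
Step 3: W^2 = 1.293281e+07 * 2.56839e-16 * 0.737 = 2.44806e-09
Step 4: W = sqrt(2.44806e-09) = 4.948e-05 cm = 0.4948 um

0.4948


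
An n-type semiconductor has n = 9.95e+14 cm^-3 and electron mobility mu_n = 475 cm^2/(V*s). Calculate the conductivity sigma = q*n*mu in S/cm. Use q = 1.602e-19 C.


Step 1: sigma = q * n * mu
Step 2: sigma = 1.602e-19 * 9.95e+14 * 475
Step 3: sigma = 7.571e-02 S/cm

7.571e-02


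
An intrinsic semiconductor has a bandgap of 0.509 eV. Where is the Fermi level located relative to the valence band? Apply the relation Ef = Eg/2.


Step 1: For an intrinsic semiconductor, the Fermi level sits at midgap.
Step 2: Ef = Eg / 2 = 0.509 / 2 = 0.2545 eV

0.2545


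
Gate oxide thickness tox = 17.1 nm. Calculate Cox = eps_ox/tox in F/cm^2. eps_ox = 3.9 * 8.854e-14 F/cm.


Step 1: eps_ox = 3.9 * 8.854e-14 = 3.45306e-13 F/cm
Step 2: tox in cm = 17.1 nm * 1e-7 = 1.7100e-06 cm
Step 3: Cox = 3.45306e-13 / 1.7100e-06 = 2.02e-07 F/cm^2

2.02e-07


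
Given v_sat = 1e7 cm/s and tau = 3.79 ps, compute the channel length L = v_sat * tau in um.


Step 1: tau in seconds = 3.79 ps * 1e-12 = 3.7900e-12 s
Step 2: L = v_sat * tau = 1e7 * 3.7900e-12 = 3.7900e-05 cm
Step 3: L in um = 3.7900e-05 * 1e4 = 0.379 um

0.379


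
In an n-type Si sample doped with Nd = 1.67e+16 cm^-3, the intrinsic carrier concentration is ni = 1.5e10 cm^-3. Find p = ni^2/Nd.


Step 1: Since Nd >> ni, n ≈ Nd = 1.67e+16 cm^-3
Step 2: p = ni^2 / n = (1.5e10)^2 / 1.67e+16
Step 3: p = 2.25e20 / 1.67e+16 = 1.35e+04 cm^-3

1.35e+04


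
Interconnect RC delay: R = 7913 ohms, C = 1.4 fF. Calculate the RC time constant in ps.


Step 1: tau = R * C
Step 2: tau = 7913 * 1.4 fF = 7913 * 1.4e-15 F
Step 3: tau = 1.10782e-11 s = 11.0782 ps

11.0782


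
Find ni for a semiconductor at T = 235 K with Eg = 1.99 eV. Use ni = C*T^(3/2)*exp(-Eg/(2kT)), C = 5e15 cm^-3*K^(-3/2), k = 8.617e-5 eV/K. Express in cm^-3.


Step 1: Compute kT = 8.617e-5 * 235 = 0.02024995 eV
Step 2: Exponent = -Eg/(2kT) = -1.99/(2*0.02024995) = -49.13592
Step 3: T^(3/2) = 235^1.5 = 3602.48
Step 4: ni = 5e15 * 3602.48 * exp(-49.13592) = 8.24e-03 cm^-3

8.24e-03


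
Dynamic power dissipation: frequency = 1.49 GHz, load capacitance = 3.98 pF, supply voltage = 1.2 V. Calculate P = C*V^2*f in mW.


Step 1: V^2 = 1.2^2 = 1.44 V^2
Step 2: P = C*V^2*f = 3.98e-12 F * 1.44 * 1.49e9 Hz
Step 3: P = 8.539488e-03 W
Step 4: P = 8.539 mW

8.539


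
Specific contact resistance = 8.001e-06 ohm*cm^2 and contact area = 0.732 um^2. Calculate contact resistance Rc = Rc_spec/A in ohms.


Step 1: Convert area to cm^2: 0.732 um^2 = 7.3200e-09 cm^2
Step 2: Rc = Rc_spec / A = 8.001e-06 / 7.3200e-09
Step 3: Rc = 1.09e+03 ohms

1.09e+03


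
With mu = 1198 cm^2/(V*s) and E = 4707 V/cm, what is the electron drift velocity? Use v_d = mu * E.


Step 1: v_d = mu * E
Step 2: v_d = 1198 * 4707 = 5638986
Step 3: v_d = 5.64e+06 cm/s

5.64e+06


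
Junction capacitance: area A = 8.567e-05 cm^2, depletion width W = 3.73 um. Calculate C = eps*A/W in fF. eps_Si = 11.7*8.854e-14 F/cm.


Step 1: eps_Si = 11.7 * 8.854e-14 = 1.035918e-12 F/cm
Step 2: W in cm = 3.73 * 1e-4 = 3.73e-04 cm
Step 3: C = 1.035918e-12 * 8.567e-05 / 3.73e-04 = 2.379279e-13 F
Step 4: C = 237.93 fF

237.93


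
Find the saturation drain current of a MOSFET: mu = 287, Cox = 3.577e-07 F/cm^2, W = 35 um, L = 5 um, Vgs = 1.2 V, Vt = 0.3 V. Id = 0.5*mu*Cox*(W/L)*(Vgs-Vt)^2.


Step 1: Overdrive voltage Vov = Vgs - Vt = 1.2 - 0.3 = 0.9 V
Step 2: W/L = 35/5 = 7
Step 3: Id = 0.5 * 287 * 3.577e-07 * 7 * 0.9^2
Step 4: Id = 2.91e-04 A

2.91e-04


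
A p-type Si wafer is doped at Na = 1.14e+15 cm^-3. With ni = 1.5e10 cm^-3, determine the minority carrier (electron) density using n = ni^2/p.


Step 1: Majority hole concentration p ≈ Na = 1.14e+15 cm^-3
Step 2: n = ni^2 / Na = (1.5e10)^2 / 1.14e+15
Step 3: n = 1.97e+05 cm^-3

1.97e+05


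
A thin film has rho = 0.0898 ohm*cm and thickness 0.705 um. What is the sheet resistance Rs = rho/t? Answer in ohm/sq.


Step 1: Convert thickness to cm: t = 0.705 um = 7.0500e-05 cm
Step 2: Rs = rho / t = 0.0898 / 7.0500e-05
Step 3: Rs = 1273.8 ohm/sq

1273.8


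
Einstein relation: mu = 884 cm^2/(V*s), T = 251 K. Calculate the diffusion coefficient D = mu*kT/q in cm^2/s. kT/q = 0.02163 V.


Step 1: D = mu * (kT/q)
Step 2: D = 884 * 0.02163
Step 3: D = 19.12 cm^2/s

19.12


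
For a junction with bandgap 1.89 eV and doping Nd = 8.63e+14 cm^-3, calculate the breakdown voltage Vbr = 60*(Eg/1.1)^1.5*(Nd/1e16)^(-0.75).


Step 1: Eg/1.1 = 1.89/1.1 = 1.718182
Step 2: (Eg/1.1)^1.5 = 1.718182^1.5 = 2.252183
Step 3: (Nd/1e16)^(-0.75) = (0.0863)^(-0.75) = 6.280466
Step 4: Vbr = 60 * 2.252183 * 6.280466 = 848.7 V

848.7


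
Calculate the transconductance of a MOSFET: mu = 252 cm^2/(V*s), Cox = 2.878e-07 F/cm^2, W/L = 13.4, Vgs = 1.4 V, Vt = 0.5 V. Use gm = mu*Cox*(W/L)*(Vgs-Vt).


Step 1: Vov = Vgs - Vt = 1.4 - 0.5 = 0.9 V
Step 2: gm = mu * Cox * (W/L) * Vov
Step 3: gm = 252 * 2.878e-07 * 13.4 * 0.9 = 8.75e-04 S

8.75e-04


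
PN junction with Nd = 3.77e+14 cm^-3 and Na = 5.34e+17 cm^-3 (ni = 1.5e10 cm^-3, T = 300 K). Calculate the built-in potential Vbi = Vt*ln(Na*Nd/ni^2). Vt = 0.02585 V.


Step 1: Compute Na*Nd/ni^2 = 5.34e+17 * 3.77e+14 / (1.5e10)^2 = 8.9475e+11
Step 2: ln(8.9475e+11) = 27.5198
Step 3: Vbi = 0.02585 * 27.5198 = 0.711 V

0.711


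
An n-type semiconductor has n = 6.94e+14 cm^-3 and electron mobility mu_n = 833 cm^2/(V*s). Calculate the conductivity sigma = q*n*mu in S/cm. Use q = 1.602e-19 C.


Step 1: sigma = q * n * mu
Step 2: sigma = 1.602e-19 * 6.94e+14 * 833
Step 3: sigma = 9.261e-02 S/cm

9.261e-02


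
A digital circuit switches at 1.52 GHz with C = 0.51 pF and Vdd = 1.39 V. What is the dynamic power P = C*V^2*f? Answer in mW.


Step 1: V^2 = 1.39^2 = 1.9321 V^2
Step 2: P = C*V^2*f = 0.51e-12 F * 1.9321 * 1.52e9 Hz
Step 3: P = 1.49776392e-03 W
Step 4: P = 1.498 mW

1.498


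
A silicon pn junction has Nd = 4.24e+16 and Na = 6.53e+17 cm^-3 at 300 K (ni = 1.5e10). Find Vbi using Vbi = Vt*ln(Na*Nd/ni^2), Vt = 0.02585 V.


Step 1: Compute Na*Nd/ni^2 = 6.53e+17 * 4.24e+16 / (1.5e10)^2 = 1.2305e+14
Step 2: ln(1.2305e+14) = 32.4436
Step 3: Vbi = 0.02585 * 32.4436 = 0.839 V

0.839


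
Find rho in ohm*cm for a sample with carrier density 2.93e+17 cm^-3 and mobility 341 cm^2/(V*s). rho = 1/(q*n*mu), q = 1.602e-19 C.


Step 1: sigma = q * n * mu = 1.602e-19 * 2.93e+17 * 341 = 1.60061e+01 S/cm
Step 2: rho = 1 / sigma = 1 / 1.60061e+01 = 0.06248 ohm*cm

0.06248


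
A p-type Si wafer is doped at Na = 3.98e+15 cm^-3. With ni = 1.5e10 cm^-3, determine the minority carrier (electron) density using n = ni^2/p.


Step 1: Majority hole concentration p ≈ Na = 3.98e+15 cm^-3
Step 2: n = ni^2 / Na = (1.5e10)^2 / 3.98e+15
Step 3: n = 5.65e+04 cm^-3

5.65e+04


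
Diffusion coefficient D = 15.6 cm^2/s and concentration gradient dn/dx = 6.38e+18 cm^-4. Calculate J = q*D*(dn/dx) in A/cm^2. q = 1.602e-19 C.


Step 1: J = q * D * (dn/dx)
Step 2: J = 1.602e-19 * 15.6 * 6.38e+18
Step 3: J = 1.59e+01 A/cm^2

1.59e+01


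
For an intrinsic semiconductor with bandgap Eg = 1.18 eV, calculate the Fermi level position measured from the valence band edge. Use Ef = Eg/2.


Step 1: For an intrinsic semiconductor, the Fermi level sits at midgap.
Step 2: Ef = Eg / 2 = 1.18 / 2 = 0.59 eV

0.59


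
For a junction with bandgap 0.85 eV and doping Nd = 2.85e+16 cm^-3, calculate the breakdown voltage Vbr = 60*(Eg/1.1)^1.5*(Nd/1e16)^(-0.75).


Step 1: Eg/1.1 = 0.85/1.1 = 0.772727
Step 2: (Eg/1.1)^1.5 = 0.772727^1.5 = 0.679265
Step 3: (Nd/1e16)^(-0.75) = (2.85)^(-0.75) = 0.455897
Step 4: Vbr = 60 * 0.679265 * 0.455897 = 18.6 V

18.6


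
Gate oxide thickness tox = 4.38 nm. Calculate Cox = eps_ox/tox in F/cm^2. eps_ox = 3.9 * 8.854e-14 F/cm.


Step 1: eps_ox = 3.9 * 8.854e-14 = 3.45306e-13 F/cm
Step 2: tox in cm = 4.38 nm * 1e-7 = 4.3800e-07 cm
Step 3: Cox = 3.45306e-13 / 4.3800e-07 = 7.88e-07 F/cm^2

7.88e-07


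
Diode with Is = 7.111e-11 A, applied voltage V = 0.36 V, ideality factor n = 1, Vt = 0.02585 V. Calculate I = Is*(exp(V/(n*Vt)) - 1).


Step 1: V/(n*Vt) = 0.36/(1*0.02585) = 13.9265
Step 2: exp(13.9265) = 1.1174e+06
Step 3: I = 7.111e-11 * (1.1174e+06 - 1) = 7.95e-05 A

7.95e-05


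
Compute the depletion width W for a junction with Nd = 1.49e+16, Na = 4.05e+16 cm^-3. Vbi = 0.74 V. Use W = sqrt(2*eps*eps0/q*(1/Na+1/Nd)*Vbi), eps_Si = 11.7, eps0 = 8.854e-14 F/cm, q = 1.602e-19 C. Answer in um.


Step 1: 1/Na + 1/Nd = 1/4.05e+16 + 1/1.49e+16 = 9.18055e-17
Step 2: 2*eps*eps0/q = 2*11.7*8.854e-14/1.602e-19 = 1.293281e+07
Step 3: W^2 = 1.293281e+07 * 9.18055e-17 * 0.74 = 8.78604e-10
Step 4: W = sqrt(8.78604e-10) = 2.964e-05 cm = 0.2964 um

0.2964


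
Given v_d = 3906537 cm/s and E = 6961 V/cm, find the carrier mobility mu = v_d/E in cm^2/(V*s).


Step 1: mu = v_d / E
Step 2: mu = 3906537 / 6961
Step 3: mu = 561.2 cm^2/(V*s)

561.2


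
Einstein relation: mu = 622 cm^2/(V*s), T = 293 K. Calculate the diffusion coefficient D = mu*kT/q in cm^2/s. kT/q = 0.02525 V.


Step 1: D = mu * (kT/q)
Step 2: D = 622 * 0.02525
Step 3: D = 15.71 cm^2/s

15.71


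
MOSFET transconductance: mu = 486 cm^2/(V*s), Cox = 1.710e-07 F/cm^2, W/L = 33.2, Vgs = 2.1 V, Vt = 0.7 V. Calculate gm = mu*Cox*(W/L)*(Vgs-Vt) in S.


Step 1: Vov = Vgs - Vt = 2.1 - 0.7 = 1.4 V
Step 2: gm = mu * Cox * (W/L) * Vov
Step 3: gm = 486 * 1.710e-07 * 33.2 * 1.4 = 3.86e-03 S

3.86e-03


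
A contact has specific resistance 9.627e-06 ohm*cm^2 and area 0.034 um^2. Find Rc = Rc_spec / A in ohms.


Step 1: Convert area to cm^2: 0.034 um^2 = 3.4000e-10 cm^2
Step 2: Rc = Rc_spec / A = 9.627e-06 / 3.4000e-10
Step 3: Rc = 2.83e+04 ohms

2.83e+04


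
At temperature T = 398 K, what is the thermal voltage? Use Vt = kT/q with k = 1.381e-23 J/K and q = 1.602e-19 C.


Step 1: kT = 1.381e-23 * 398 = 5.49638e-21 J
Step 2: Vt = kT/q = 5.49638e-21 / 1.602e-19
Step 3: Vt = 0.03431 V

0.03431


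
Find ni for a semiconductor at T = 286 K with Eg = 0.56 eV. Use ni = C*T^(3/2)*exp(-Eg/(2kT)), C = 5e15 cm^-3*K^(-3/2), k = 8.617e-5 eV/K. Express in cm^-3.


Step 1: Compute kT = 8.617e-5 * 286 = 0.02464462 eV
Step 2: Exponent = -Eg/(2kT) = -0.56/(2*0.02464462) = -11.36151
Step 3: T^(3/2) = 286^1.5 = 4836.70
Step 4: ni = 5e15 * 4836.70 * exp(-11.36151) = 2.81e+14 cm^-3

2.81e+14


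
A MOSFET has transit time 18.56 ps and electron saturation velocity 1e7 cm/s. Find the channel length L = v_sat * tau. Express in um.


Step 1: tau in seconds = 18.56 ps * 1e-12 = 1.8560e-11 s
Step 2: L = v_sat * tau = 1e7 * 1.8560e-11 = 1.8560e-04 cm
Step 3: L in um = 1.8560e-04 * 1e4 = 1.856 um

1.856


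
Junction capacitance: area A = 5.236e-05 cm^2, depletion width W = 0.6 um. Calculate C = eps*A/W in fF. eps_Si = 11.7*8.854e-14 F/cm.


Step 1: eps_Si = 11.7 * 8.854e-14 = 1.035918e-12 F/cm
Step 2: W in cm = 0.6 * 1e-4 = 6.00e-05 cm
Step 3: C = 1.035918e-12 * 5.236e-05 / 6.00e-05 = 9.040111e-13 F
Step 4: C = 904.01 fF

904.01


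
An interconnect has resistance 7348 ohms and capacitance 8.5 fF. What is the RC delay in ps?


Step 1: tau = R * C
Step 2: tau = 7348 * 8.5 fF = 7348 * 8.5e-15 F
Step 3: tau = 6.2458e-11 s = 62.458 ps

62.458


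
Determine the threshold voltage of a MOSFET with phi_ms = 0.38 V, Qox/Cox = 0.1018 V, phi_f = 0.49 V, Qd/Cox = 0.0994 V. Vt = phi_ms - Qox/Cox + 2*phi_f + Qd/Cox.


Step 1: Vt = phi_ms - Qox/Cox + 2*phi_f + Qd/Cox
Step 2: Vt = 0.38 - 0.1018 + 2*0.49 + 0.0994
Step 3: Vt = 0.38 - 0.1018 + 0.98 + 0.0994
Step 4: Vt = 1.3576 V

1.3576


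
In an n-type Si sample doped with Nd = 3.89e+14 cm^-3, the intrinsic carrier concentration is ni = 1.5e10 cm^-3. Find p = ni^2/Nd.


Step 1: Since Nd >> ni, n ≈ Nd = 3.89e+14 cm^-3
Step 2: p = ni^2 / n = (1.5e10)^2 / 3.89e+14
Step 3: p = 2.25e20 / 3.89e+14 = 5.78e+05 cm^-3

5.78e+05


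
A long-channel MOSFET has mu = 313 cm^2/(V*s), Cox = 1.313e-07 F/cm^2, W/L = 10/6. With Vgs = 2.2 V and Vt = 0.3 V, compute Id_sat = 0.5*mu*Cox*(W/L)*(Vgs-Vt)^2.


Step 1: Overdrive voltage Vov = Vgs - Vt = 2.2 - 0.3 = 1.9 V
Step 2: W/L = 10/6 = 1.66667
Step 3: Id = 0.5 * 313 * 1.313e-07 * 1.66667 * 1.9^2
Step 4: Id = 1.24e-04 A

1.24e-04


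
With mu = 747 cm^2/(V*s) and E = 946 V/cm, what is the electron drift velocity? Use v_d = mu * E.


Step 1: v_d = mu * E
Step 2: v_d = 747 * 946 = 706662
Step 3: v_d = 7.07e+05 cm/s

7.07e+05


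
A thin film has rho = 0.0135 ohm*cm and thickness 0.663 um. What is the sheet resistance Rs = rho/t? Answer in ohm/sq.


Step 1: Convert thickness to cm: t = 0.663 um = 6.6300e-05 cm
Step 2: Rs = rho / t = 0.0135 / 6.6300e-05
Step 3: Rs = 203.6 ohm/sq

203.6


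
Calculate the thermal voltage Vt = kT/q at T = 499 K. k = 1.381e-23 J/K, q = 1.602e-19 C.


Step 1: kT = 1.381e-23 * 499 = 6.89119e-21 J
Step 2: Vt = kT/q = 6.89119e-21 / 1.602e-19
Step 3: Vt = 0.04302 V

0.04302


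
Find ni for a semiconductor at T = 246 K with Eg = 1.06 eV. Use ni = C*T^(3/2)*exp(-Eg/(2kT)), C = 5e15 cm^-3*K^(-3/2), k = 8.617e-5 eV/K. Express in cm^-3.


Step 1: Compute kT = 8.617e-5 * 246 = 0.02119782 eV
Step 2: Exponent = -Eg/(2kT) = -1.06/(2*0.02119782) = -25.00257
Step 3: T^(3/2) = 246^1.5 = 3858.36
Step 4: ni = 5e15 * 3858.36 * exp(-25.00257) = 2.67e+08 cm^-3

2.67e+08


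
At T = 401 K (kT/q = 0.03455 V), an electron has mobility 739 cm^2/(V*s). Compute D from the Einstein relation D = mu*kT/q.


Step 1: D = mu * (kT/q)
Step 2: D = 739 * 0.03455
Step 3: D = 25.53 cm^2/s

25.53


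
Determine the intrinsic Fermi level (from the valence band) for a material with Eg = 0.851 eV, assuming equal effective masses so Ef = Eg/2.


Step 1: For an intrinsic semiconductor, the Fermi level sits at midgap.
Step 2: Ef = Eg / 2 = 0.851 / 2 = 0.4255 eV

0.4255


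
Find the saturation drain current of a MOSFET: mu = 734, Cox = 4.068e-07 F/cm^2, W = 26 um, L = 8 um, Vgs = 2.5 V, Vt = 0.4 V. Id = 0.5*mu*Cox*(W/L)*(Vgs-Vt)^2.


Step 1: Overdrive voltage Vov = Vgs - Vt = 2.5 - 0.4 = 2.1 V
Step 2: W/L = 26/8 = 3.25
Step 3: Id = 0.5 * 734 * 4.068e-07 * 3.25 * 2.1^2
Step 4: Id = 2.14e-03 A

2.14e-03


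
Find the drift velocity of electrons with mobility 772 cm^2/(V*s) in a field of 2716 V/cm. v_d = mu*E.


Step 1: v_d = mu * E
Step 2: v_d = 772 * 2716 = 2096752
Step 3: v_d = 2.10e+06 cm/s

2.10e+06


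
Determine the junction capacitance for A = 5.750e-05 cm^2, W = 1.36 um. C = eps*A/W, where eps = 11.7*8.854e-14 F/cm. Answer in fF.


Step 1: eps_Si = 11.7 * 8.854e-14 = 1.035918e-12 F/cm
Step 2: W in cm = 1.36 * 1e-4 = 1.36e-04 cm
Step 3: C = 1.035918e-12 * 5.750e-05 / 1.36e-04 = 4.379800e-13 F
Step 4: C = 437.98 fF

437.98


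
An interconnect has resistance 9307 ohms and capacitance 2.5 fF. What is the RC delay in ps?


Step 1: tau = R * C
Step 2: tau = 9307 * 2.5 fF = 9307 * 2.5e-15 F
Step 3: tau = 2.32675e-11 s = 23.2675 ps

23.2675


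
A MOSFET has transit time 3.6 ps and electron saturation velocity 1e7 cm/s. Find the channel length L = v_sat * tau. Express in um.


Step 1: tau in seconds = 3.6 ps * 1e-12 = 3.6000e-12 s
Step 2: L = v_sat * tau = 1e7 * 3.6000e-12 = 3.6000e-05 cm
Step 3: L in um = 3.6000e-05 * 1e4 = 0.36 um

0.36


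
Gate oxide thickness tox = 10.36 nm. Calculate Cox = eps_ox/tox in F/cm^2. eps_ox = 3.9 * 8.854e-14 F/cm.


Step 1: eps_ox = 3.9 * 8.854e-14 = 3.45306e-13 F/cm
Step 2: tox in cm = 10.36 nm * 1e-7 = 1.0360e-06 cm
Step 3: Cox = 3.45306e-13 / 1.0360e-06 = 3.33e-07 F/cm^2

3.33e-07


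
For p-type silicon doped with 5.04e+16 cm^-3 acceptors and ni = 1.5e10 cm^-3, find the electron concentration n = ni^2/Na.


Step 1: Majority hole concentration p ≈ Na = 5.04e+16 cm^-3
Step 2: n = ni^2 / Na = (1.5e10)^2 / 5.04e+16
Step 3: n = 4.46e+03 cm^-3

4.46e+03


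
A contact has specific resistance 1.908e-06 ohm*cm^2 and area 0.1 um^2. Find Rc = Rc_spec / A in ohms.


Step 1: Convert area to cm^2: 0.1 um^2 = 1.0000e-09 cm^2
Step 2: Rc = Rc_spec / A = 1.908e-06 / 1.0000e-09
Step 3: Rc = 1.91e+03 ohms

1.91e+03


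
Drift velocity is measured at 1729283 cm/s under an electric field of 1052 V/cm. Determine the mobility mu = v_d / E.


Step 1: mu = v_d / E
Step 2: mu = 1729283 / 1052
Step 3: mu = 1643.81 cm^2/(V*s)

1643.81


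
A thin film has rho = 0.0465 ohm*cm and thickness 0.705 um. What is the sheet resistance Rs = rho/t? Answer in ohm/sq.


Step 1: Convert thickness to cm: t = 0.705 um = 7.0500e-05 cm
Step 2: Rs = rho / t = 0.0465 / 7.0500e-05
Step 3: Rs = 659.6 ohm/sq

659.6


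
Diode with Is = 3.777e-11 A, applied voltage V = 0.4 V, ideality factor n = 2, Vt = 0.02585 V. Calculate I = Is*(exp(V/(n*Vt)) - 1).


Step 1: V/(n*Vt) = 0.4/(2*0.02585) = 7.7369
Step 2: exp(7.7369) = 2.2914e+03
Step 3: I = 3.777e-11 * (2.2914e+03 - 1) = 8.65e-08 A

8.65e-08


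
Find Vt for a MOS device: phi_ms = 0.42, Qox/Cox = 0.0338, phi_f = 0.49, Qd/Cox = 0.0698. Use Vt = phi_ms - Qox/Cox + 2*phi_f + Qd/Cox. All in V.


Step 1: Vt = phi_ms - Qox/Cox + 2*phi_f + Qd/Cox
Step 2: Vt = 0.42 - 0.0338 + 2*0.49 + 0.0698
Step 3: Vt = 0.42 - 0.0338 + 0.98 + 0.0698
Step 4: Vt = 1.436 V

1.436


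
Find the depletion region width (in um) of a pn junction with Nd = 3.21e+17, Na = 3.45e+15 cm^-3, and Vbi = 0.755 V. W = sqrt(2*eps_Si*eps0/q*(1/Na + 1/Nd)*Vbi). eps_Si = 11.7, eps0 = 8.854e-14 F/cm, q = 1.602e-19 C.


Step 1: 1/Na + 1/Nd = 1/3.45e+15 + 1/3.21e+17 = 2.92970e-16
Step 2: 2*eps*eps0/q = 2*11.7*8.854e-14/1.602e-19 = 1.293281e+07
Step 3: W^2 = 1.293281e+07 * 2.92970e-16 * 0.755 = 2.86064e-09
Step 4: W = sqrt(2.86064e-09) = 5.348e-05 cm = 0.5348 um

0.5348


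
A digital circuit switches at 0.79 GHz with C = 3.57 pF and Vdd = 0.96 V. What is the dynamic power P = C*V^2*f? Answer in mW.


Step 1: V^2 = 0.96^2 = 0.9216 V^2
Step 2: P = C*V^2*f = 3.57e-12 F * 0.9216 * 0.79e9 Hz
Step 3: P = 2.59918848e-03 W
Step 4: P = 2.599 mW

2.599


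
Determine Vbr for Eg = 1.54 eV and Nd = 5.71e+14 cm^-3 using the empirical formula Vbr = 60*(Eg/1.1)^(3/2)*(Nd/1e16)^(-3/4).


Step 1: Eg/1.1 = 1.54/1.1 = 1.400000
Step 2: (Eg/1.1)^1.5 = 1.400000^1.5 = 1.656502
Step 3: (Nd/1e16)^(-0.75) = (0.0571)^(-0.75) = 8.560969
Step 4: Vbr = 60 * 1.656502 * 8.560969 = 850.9 V

850.9


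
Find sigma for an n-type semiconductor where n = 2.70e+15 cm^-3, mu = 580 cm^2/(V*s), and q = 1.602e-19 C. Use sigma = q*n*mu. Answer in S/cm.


Step 1: sigma = q * n * mu
Step 2: sigma = 1.602e-19 * 2.70e+15 * 580
Step 3: sigma = 2.509e-01 S/cm

2.509e-01


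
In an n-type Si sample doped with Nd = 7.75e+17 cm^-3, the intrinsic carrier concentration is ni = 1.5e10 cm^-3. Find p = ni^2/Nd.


Step 1: Since Nd >> ni, n ≈ Nd = 7.75e+17 cm^-3
Step 2: p = ni^2 / n = (1.5e10)^2 / 7.75e+17
Step 3: p = 2.25e20 / 7.75e+17 = 2.90e+02 cm^-3

2.90e+02
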